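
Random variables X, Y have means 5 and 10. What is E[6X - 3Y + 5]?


E[6X - 3Y + 5] = 6*E[X] - 3*E[Y] + 5
= (6)*(5) + (-3)*(10) + (5)
= 30 - 30 + 5 = 5

5


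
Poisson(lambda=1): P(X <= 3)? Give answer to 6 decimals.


P(X<=3) = e^(-1)*1^0/0! + e^(-1)*1^1/1! + e^(-1)*1^2/2! + e^(-1)*1^3/3!
≈ 0.3678794412 + 0.3678794412 + 0.1839397206 + 0.0613132402
= 0.9810118432
≈ 0.981012

0.981012


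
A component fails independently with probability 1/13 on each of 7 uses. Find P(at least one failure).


P(at least one) = 1 - P(none)
P(none) = (1 - 1/13)^7 = (12/13)^7 = 35831808/62748517
P(at least one) = 1 - 35831808/62748517 = 26916709/62748517

26916709/62748517


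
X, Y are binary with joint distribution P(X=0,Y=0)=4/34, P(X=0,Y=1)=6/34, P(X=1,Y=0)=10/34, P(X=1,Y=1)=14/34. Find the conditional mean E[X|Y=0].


P(Y=0) = 14/34
E[X|Y=0] = (0*4 + 1*10)/14 = 10/14 = 5/7

5/7


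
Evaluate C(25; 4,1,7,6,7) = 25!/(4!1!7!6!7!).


25! = 15511210043330985984000000
Denominator: 4!=24 * 1!=1 * 7!=5040 * 6!=720 * 7!=5040
Coefficient = 15511210043330985984000000 / 438939648000 = 35337910608000

35337910608000


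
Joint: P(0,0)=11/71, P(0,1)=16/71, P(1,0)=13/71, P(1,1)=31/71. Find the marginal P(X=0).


P(X=0) = P(0,0)+P(0,1) = 11/71 + 16/71 = 27/71

27/71


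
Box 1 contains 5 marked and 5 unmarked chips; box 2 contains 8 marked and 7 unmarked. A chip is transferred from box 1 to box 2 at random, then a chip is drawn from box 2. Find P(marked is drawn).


P(transfer marked) = 5/10 = 1/2; P(transfer unmarked) = 1/2
If marked transferred: Urn II has 9 marked of 16, so P(marked|marked moved) = 9/16
If unmarked transferred: Urn II has 8 marked of 16, so P(marked|unmarked moved) = 1/2
By total probability: P(marked) = 1/2*9/16 + 1/2*1/2 = 17/32

17/32


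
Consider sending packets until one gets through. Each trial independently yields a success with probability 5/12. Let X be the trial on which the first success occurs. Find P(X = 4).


P(X=4) = (1-p)^3 * p = (7/12)^3 * 5/12
= 343/1728 * 5/12 = 1715/20736

1715/20736


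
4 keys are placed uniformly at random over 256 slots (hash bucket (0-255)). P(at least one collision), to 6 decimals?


P(all different) = prod((256-i)/256 for i=0..3) = 0.976730
P(at least one match) = 1 - 0.976730 = 0.023270

0.023270


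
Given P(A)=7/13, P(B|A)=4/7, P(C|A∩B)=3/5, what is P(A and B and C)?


P(A∩B∩C) = P(A) * P(B|A) * P(C|A∩B)
= 7/13 * 4/7 * 3/5
= 4/13 * 3/5 = 12/65

12/65


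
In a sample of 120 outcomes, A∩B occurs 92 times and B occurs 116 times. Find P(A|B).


P(A|B) = P(A∩B)/P(B) = (92/120)/(116/120) = 92/116 = 23/29

23/29


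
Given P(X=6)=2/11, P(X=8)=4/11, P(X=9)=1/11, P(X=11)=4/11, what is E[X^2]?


E[X^2] = sum(g(x)*P(x))
= 36*2/11 + 64*4/11 + 81*1/11 + 121*4/11
= 893/11

893/11


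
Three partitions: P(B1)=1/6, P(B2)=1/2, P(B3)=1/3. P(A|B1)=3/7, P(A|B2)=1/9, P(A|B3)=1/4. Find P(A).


P(A) = P(A|B1)P(B1) + P(A|B2)P(B2) + P(A|B3)P(B3)
= 3/7*1/6 + 1/9*1/2 + 1/4*1/3
= 1/14 + 1/18 + 1/12 = 53/252

53/252


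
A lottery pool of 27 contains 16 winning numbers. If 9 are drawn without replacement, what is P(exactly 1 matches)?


P(X=1) = C(16,1)*C(11,8) / C(27,9)
= 16*165 / 4686825
= 2640/4686825 = 16/28405

16/28405


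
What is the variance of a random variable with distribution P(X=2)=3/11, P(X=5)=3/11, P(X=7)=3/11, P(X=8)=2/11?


E[X] = 58/11, E[X^2] = 362/11
Var(X) = E[X^2] - (E[X])^2 = 362/11 - (58/11)^2 = 618/121

618/121


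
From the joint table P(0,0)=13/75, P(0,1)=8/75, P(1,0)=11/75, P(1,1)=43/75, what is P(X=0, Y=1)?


Read from table: P(X=0, Y=1) = 8/75

8/75


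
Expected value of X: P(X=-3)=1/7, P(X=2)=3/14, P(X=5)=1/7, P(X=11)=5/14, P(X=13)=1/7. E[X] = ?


E[X] = sum(x * P(x))
= -3*1/7 + 2*3/14 + 5*1/7 + 11*5/14 + 13*1/7
= 13/2

13/2


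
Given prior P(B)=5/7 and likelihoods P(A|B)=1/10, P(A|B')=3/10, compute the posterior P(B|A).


P(A) = P(A|B)P(B) + P(A|B')P(B') = 1/10*5/7 + 3/10*2/7 = 11/70
P(B|A) = P(A|B)P(B)/P(A) = (1/14)/(11/70) = 5/11

5/11


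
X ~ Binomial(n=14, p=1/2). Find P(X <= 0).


P(X<=0) = P(X=0)
= 1/16384
= 1/16384

1/16384


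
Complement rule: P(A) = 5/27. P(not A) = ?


P(A') = 1 - P(A) = 1 - 5/27 = 22/27

22/27


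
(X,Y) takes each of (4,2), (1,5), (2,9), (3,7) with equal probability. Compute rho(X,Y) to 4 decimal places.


Cov(X,Y) = -1.3750, Var(X) = 1.2500, Var(Y) = 6.6875
rho = Cov/(sqrt(VarX)*sqrt(VarY)) = -0.4756

-0.4756


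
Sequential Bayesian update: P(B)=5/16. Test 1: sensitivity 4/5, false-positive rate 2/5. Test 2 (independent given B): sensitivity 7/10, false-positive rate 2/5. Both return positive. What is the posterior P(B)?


After test 1: P(+) = 4/5*5/16 + 2/5*11/16 = 21/40
P(B|+) = (1/4)/(21/40) = 10/21
After test 2 (use post1 as new prior): P(+) = 7/10*10/21 + 2/5*11/21 = 19/35
P(B|+,+) = (1/3)/(19/35) = 35/57

35/57


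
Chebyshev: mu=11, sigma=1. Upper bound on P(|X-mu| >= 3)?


k = 3/1 = 3
Chebyshev: P(|X-mu| >= k*sigma) <= 1/k^2 = 1/3^2 = 1/9

1/9


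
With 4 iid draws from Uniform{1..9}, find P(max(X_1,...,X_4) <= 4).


P(max <= 4) = P(all X_i <= 4) = (P(X_1 <= 4))^4
= (4/9)^4 = 256/6561

256/6561


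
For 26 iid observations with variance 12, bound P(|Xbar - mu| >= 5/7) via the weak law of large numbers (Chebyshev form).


Var(Xbar) = Var(X)/n = 12/26
Chebyshev: P(|Xbar-mu| >= 5/7) <= Var(Xbar)/(5/7)^2 = (6/13)/(25/49) = 294/325

294/325


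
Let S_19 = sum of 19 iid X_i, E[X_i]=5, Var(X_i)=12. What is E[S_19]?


E[S_n] = n*E[X_1] = 19*5 = 95

95


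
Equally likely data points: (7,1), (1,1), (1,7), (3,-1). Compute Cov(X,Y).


E[X]=3, E[Y]=2, E[XY]=3
Cov(X,Y) = E[XY] - E[X]E[Y] = 3 - 3*2 = -3

-3


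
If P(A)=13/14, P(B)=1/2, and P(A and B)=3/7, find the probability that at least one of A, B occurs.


P(A∪B) = P(A) + P(B) - P(A∩B)
= 13/14 + 1/2 - 3/7 = 1

1


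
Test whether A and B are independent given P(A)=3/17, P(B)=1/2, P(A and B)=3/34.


P(A)*P(B) = 3/17*1/2 = 3/34
P(A∩B) = 3/34, which equals P(A)P(B), so independent

Yes, A and B are independent


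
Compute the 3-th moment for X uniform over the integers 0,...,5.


E[X^3] = (1/6) * sum(x^3 for x=0..5)
= 225/6 = 75/2

75/2


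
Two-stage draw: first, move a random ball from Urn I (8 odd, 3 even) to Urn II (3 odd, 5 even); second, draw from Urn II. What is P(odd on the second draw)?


P(transfer odd) = 8/11; P(transfer even) = 3/11
If odd transferred: Urn II has 4 odd of 9, so P(odd|odd moved) = 4/9
If even transferred: Urn II has 3 odd of 9, so P(odd|even moved) = 1/3
By total probability: P(odd) = 8/11*4/9 + 3/11*1/3 = 41/99

41/99


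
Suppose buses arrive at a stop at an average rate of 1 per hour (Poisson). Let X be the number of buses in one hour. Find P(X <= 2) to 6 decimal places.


P(X<=2) = e^(-1)*1^0/0! + e^(-1)*1^1/1! + e^(-1)*1^2/2!
≈ 0.3678794412 + 0.3678794412 + 0.1839397206
= 0.9196986030
≈ 0.919699

0.919699


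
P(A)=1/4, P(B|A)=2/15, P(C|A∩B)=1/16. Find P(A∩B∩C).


P(A∩B∩C) = P(A) * P(B|A) * P(C|A∩B)
= 1/4 * 2/15 * 1/16
= 1/30 * 1/16 = 1/480

1/480


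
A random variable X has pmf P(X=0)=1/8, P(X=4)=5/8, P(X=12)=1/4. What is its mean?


E[X] = sum(x * P(x))
= 0*1/8 + 4*5/8 + 12*1/4
= 11/2

11/2


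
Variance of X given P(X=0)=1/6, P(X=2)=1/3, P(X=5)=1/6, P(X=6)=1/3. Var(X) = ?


E[X] = 7/2, E[X^2] = 35/2
Var(X) = E[X^2] - (E[X])^2 = 35/2 - (7/2)^2 = 21/4

21/4


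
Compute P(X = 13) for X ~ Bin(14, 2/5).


P(X=13) = C(14,13) * p^13 * (1-p)^1
= 14 * 8192/1220703125 * 3/5
= 344064/6103515625

344064/6103515625


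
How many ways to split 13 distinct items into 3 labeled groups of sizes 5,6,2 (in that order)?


13! = 6227020800
Denominator: 5!=120 * 6!=720 * 2!=2
Coefficient = 6227020800 / 172800 = 36036

36036


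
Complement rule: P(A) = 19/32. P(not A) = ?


P(A') = 1 - P(A) = 1 - 19/32 = 13/32

13/32


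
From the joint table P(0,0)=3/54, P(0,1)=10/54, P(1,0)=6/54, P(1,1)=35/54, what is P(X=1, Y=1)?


Read from table: P(X=1, Y=1) = 35/54

35/54


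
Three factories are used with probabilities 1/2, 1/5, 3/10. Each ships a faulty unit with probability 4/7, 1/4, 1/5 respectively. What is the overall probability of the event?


P(A) = P(A|B1)P(B1) + P(A|B2)P(B2) + P(A|B3)P(B3)
= 4/7*1/2 + 1/4*1/5 + 1/5*3/10
= 2/7 + 1/20 + 3/50 = 277/700

277/700


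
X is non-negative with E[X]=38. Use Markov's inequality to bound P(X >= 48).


Markov: P(X >= a) <= E[X]/a
P(X >= 48) <= 38/48 = 19/24

19/24


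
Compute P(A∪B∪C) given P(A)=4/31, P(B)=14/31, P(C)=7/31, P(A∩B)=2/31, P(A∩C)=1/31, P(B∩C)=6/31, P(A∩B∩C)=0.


P(A∪B∪C) = P(A)+P(B)+P(C) - P(AB)-P(AC)-P(BC) + P(ABC)
= 4/31+14/31+7/31 - 2/31-1/31-6/31 + 0
= 16/31

16/31


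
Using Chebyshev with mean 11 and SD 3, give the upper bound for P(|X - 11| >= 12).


k = 12/3 = 4
Chebyshev: P(|X-mu| >= k*sigma) <= 1/k^2 = 1/4^2 = 1/16

1/16


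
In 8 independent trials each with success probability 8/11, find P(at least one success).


P(at least one) = 1 - P(none)
P(none) = (1 - 8/11)^8 = (3/11)^8 = 6561/214358881
P(at least one) = 1 - 6561/214358881 = 214352320/214358881

214352320/214358881


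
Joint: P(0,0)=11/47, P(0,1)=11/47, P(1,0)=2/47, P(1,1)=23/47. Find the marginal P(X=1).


P(X=1) = P(1,0)+P(1,1) = 2/47 + 23/47 = 25/47

25/47


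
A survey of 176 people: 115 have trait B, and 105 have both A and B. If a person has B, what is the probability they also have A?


P(A|B) = P(A∩B)/P(B) = (105/176)/(115/176) = 105/115 = 21/23

21/23


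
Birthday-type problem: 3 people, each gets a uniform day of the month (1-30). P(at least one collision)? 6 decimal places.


P(all different) = prod((30-i)/30 for i=0..2) = 0.902222
P(at least one match) = 1 - 0.902222 = 0.097778

0.097778


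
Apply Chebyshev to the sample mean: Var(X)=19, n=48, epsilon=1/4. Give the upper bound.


Var(Xbar) = Var(X)/n = 19/48
Chebyshev: P(|Xbar-mu| >= 1/4) <= Var(Xbar)/(1/4)^2 = (19/48)/(1/16) = 19/3
Bound exceeds 1, so trivial bound: 1

1


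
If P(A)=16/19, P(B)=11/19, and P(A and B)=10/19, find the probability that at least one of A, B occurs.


P(A∪B) = P(A) + P(B) - P(A∩B)
= 16/19 + 11/19 - 10/19 = 17/19

17/19


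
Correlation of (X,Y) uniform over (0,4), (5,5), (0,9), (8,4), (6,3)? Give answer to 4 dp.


Cov(X,Y) = -4.0000, Var(X) = 10.5600, Var(Y) = 4.4000
rho = Cov/(sqrt(VarX)*sqrt(VarY)) = -0.5868

-0.5868


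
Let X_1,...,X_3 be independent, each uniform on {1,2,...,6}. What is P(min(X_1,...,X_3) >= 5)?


P(min >= 5) = P(all X_i >= 5) = (P(X_1 >= 5))^3
= (2/6)^3 = (1/3)^3 = 1/27

1/27


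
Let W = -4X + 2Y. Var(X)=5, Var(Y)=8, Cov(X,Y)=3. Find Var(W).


Var(-4X + 2Y) = (-4)^2*Var(X) + 2^2*Var(Y) + 2*(-4)*2*Cov(X,Y)
= 16*5 + 4*8 - 16*3
= 80 + 32 - 48 = 64

64


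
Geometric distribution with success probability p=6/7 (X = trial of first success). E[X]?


For geometric (trials until first success), E[X] = 1/p = 1/(6/7) = 7/6

7/6


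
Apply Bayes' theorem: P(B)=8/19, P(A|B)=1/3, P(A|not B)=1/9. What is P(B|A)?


P(A) = P(A|B)P(B) + P(A|B')P(B') = 1/3*8/19 + 1/9*11/19 = 35/171
P(B|A) = P(A|B)P(B)/P(A) = (8/57)/(35/171) = 24/35

24/35


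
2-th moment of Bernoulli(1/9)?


For Bernoulli: X in {0,1}
E[X^2] = 0^2*(1-1/9) + 1^2*1/9 = 1/9

1/9


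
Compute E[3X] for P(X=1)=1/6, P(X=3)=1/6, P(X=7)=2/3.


E[3X] = sum(g(x)*P(x))
= 3*1/6 + 9*1/6 + 21*2/3
= 16

16


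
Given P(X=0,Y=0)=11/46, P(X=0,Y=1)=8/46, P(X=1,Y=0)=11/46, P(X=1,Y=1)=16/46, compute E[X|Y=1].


P(Y=1) = 24/46
E[X|Y=1] = (0*8 + 1*16)/24 = 16/24 = 2/3

2/3


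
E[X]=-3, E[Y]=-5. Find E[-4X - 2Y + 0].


E[-4X - 2Y + 0] = -4*E[X] - 2*E[Y] + 0
= (-4)*(-3) + (-2)*(-5) + (0)
= 12 + 10 + 0 = 22

22


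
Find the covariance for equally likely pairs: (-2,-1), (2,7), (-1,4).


E[X]=-1/3, E[Y]=10/3, E[XY]=4
Cov(X,Y) = E[XY] - E[X]E[Y] = 4 + 1/3*10/3 = 46/9

46/9


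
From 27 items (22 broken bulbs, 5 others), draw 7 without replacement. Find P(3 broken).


P(X=3) = C(22,3)*C(5,4) / C(27,7)
= 1540*5 / 888030
= 7700/888030 = 70/8073

70/8073


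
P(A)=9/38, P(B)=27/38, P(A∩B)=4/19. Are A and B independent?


P(A)*P(B) = 9/38*27/38 = 243/1444
P(A∩B) = 4/19 != 243/1444, so not independent

No, A and B are not independent


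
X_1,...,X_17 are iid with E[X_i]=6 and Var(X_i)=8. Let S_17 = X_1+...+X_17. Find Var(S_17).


By independence, Var(S_n) = n*Var(X_1) = 17*8 = 136

136


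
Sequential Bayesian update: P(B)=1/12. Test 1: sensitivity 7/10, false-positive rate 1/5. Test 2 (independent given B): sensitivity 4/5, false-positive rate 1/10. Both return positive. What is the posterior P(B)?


After test 1: P(+) = 7/10*1/12 + 1/5*11/12 = 29/120
P(B|+) = (7/120)/(29/120) = 7/29
After test 2 (use post1 as new prior): P(+) = 4/5*7/29 + 1/10*22/29 = 39/145
P(B|+,+) = (28/145)/(39/145) = 28/39

28/39


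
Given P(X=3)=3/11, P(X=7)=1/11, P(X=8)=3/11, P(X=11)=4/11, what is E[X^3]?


E[X^3] = sum(g(x)*P(x))
= 27*3/11 + 343*1/11 + 512*3/11 + 1331*4/11
= 7284/11

7284/11


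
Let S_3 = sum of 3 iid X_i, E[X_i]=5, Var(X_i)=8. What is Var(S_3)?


By independence, Var(S_n) = n*Var(X_1) = 3*8 = 24

24


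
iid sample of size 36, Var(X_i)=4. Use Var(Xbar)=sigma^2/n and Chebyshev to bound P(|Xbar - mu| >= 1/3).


Var(Xbar) = Var(X)/n = 4/36
Chebyshev: P(|Xbar-mu| >= 1/3) <= Var(Xbar)/(1/3)^2 = (1/9)/(1/9) = 1

1


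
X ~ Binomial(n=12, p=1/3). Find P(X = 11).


P(X=11) = C(12,11) * p^11 * (1-p)^1
= 12 * 1/177147 * 2/3
= 8/177147

8/177147


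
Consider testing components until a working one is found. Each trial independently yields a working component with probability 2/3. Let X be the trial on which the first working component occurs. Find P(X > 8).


P(X > 8) = P(first 8 trials all fail) = (1-p)^8 = (1/3)^8 = 1/6561

1/6561


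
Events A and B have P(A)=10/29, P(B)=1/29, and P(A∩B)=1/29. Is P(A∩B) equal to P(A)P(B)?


P(A)*P(B) = 10/29*1/29 = 10/841
P(A∩B) = 1/29 != 10/841, so not independent

No, A and B are not independent


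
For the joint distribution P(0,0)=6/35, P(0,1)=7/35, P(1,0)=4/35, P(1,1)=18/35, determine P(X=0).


P(X=0) = P(0,0)+P(0,1) = 6/35 + 7/35 = 13/35

13/35


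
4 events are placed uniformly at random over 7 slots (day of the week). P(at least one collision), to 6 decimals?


P(all different) = prod((7-i)/7 for i=0..3) = 0.349854
P(at least one match) = 1 - 0.349854 = 0.650146

0.650146


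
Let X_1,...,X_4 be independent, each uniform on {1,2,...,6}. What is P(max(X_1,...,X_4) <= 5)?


P(max <= 5) = P(all X_i <= 5) = (P(X_1 <= 5))^4
= (5/6)^4 = 625/1296

625/1296


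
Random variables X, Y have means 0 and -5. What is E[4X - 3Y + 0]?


E[4X - 3Y + 0] = 4*E[X] - 3*E[Y] + 0
= (4)*(0) + (-3)*(-5) + (0)
= 0 + 15 + 0 = 15

15


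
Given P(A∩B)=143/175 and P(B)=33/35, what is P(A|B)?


P(A|B) = P(A∩B)/P(B) = (143/175)/(165/175) = 143/165 = 13/15

13/15


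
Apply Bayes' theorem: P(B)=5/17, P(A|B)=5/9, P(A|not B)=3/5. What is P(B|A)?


P(A) = P(A|B)P(B) + P(A|B')P(B') = 5/9*5/17 + 3/5*12/17 = 449/765
P(B|A) = P(A|B)P(B)/P(A) = (25/153)/(449/765) = 125/449

125/449


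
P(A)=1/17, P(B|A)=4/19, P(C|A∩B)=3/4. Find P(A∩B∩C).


P(A∩B∩C) = P(A) * P(B|A) * P(C|A∩B)
= 1/17 * 4/19 * 3/4
= 4/323 * 3/4 = 3/323

3/323


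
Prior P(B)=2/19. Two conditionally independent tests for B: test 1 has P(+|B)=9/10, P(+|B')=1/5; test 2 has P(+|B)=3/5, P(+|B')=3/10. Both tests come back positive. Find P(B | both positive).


After test 1: P(+) = 9/10*2/19 + 1/5*17/19 = 26/95
P(B|+) = (9/95)/(26/95) = 9/26
After test 2 (use post1 as new prior): P(+) = 3/5*9/26 + 3/10*17/26 = 21/52
P(B|+,+) = (27/130)/(21/52) = 18/35

18/35


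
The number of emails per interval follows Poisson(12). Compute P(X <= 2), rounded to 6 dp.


P(X<=2) = e^(-12)*12^0/0! + e^(-12)*12^1/1! + e^(-12)*12^2/2!
≈ 0.0000061442 + 0.0000737305 + 0.0004423833
= 0.0005222580
≈ 0.000522

0.000522


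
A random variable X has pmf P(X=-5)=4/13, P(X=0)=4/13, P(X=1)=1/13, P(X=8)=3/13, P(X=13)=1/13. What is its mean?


E[X] = sum(x * P(x))
= -5*4/13 + 0*4/13 + 1*1/13 + 8*3/13 + 13*1/13
= 18/13

18/13


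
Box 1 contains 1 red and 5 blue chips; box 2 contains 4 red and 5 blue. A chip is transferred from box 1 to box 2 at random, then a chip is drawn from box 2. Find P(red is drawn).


P(transfer red) = 1/6; P(transfer blue) = 5/6
If red transferred: Urn II has 5 red of 10, so P(red|red moved) = 1/2
If blue transferred: Urn II has 4 red of 10, so P(red|blue moved) = 2/5
By total probability: P(red) = 1/6*1/2 + 5/6*2/5 = 5/12

5/12


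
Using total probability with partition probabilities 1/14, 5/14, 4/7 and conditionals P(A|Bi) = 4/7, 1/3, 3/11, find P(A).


P(A) = P(A|B1)P(B1) + P(A|B2)P(B2) + P(A|B3)P(B3)
= 4/7*1/14 + 1/3*5/14 + 3/11*4/7
= 2/49 + 5/42 + 12/77 = 1021/3234

1021/3234


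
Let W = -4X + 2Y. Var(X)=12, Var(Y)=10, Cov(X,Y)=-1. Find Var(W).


Var(-4X + 2Y) = (-4)^2*Var(X) + 2^2*Var(Y) + 2*(-4)*2*Cov(X,Y)
= 16*12 + 4*10 - 16*(-1)
= 192 + 40 + 16 = 248

248


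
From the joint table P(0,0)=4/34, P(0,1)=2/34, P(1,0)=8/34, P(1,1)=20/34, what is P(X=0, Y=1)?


Read from table: P(X=0, Y=1) = 2/34 = 1/17

1/17


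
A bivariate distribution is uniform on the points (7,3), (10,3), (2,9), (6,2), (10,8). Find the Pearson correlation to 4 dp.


Cov(X,Y) = -2.8000, Var(X) = 8.8000, Var(Y) = 8.4000
rho = Cov/(sqrt(VarX)*sqrt(VarY)) = -0.3257

-0.3257


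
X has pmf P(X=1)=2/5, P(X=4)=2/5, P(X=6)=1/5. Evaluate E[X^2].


E[X^2] = sum(x^2 * P(x))
= 1*2/5 + 16*2/5 + 36*1/5
= 14

14


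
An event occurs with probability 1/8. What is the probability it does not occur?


P(A') = 1 - P(A) = 1 - 1/8 = 7/8

7/8


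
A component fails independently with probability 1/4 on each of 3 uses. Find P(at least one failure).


P(at least one) = 1 - P(none)
P(none) = (1 - 1/4)^3 = (3/4)^3 = 27/64
P(at least one) = 1 - 27/64 = 37/64

37/64


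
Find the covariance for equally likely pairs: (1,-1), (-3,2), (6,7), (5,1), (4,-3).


E[X]=13/5, E[Y]=6/5, E[XY]=28/5
Cov(X,Y) = E[XY] - E[X]E[Y] = 28/5 - 13/5*6/5 = 62/25

62/25


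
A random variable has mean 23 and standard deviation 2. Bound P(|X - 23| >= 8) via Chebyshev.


k = 8/2 = 4
Chebyshev: P(|X-mu| >= k*sigma) <= 1/k^2 = 1/4^2 = 1/16

1/16


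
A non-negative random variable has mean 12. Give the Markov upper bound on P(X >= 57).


Markov: P(X >= a) <= E[X]/a
P(X >= 57) <= 12/57 = 4/19

4/19


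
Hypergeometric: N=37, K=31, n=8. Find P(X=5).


P(X=5) = C(31,5)*C(6,3) / C(37,8)
= 169911*20 / 38608020
= 3398220/38608020 = 609/6919

609/6919


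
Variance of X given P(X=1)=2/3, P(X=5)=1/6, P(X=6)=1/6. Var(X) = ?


E[X] = 5/2, E[X^2] = 65/6
Var(X) = E[X^2] - (E[X])^2 = 65/6 - (5/2)^2 = 55/12

55/12


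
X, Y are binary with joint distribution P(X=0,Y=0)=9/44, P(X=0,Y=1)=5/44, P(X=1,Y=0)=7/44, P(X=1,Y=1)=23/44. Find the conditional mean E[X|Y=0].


P(Y=0) = 16/44
E[X|Y=0] = (0*9 + 1*7)/16 = 7/16

7/16


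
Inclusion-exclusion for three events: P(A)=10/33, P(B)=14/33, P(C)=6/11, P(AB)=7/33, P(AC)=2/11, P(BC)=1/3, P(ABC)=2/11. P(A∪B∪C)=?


P(A∪B∪C) = P(A)+P(B)+P(C) - P(AB)-P(AC)-P(BC) + P(ABC)
= 10/33+14/33+6/11 - 7/33-2/11-1/3 + 2/11
= 8/11

8/11


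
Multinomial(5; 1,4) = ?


5! = 120
Denominator: 1!=1 * 4!=24
Coefficient = 120 / 24 = 5

5


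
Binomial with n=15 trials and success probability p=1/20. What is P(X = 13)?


P(X=13) = C(15,13) * p^13 * (1-p)^2
= 105 * 1/81920000000000000 * 361/400
= 7581/6553600000000000000

7581/6553600000000000000


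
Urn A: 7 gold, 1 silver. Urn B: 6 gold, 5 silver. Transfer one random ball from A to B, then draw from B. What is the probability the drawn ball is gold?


P(transfer gold) = 7/8; P(transfer silver) = 1/8
If gold transferred: Urn II has 7 gold of 12, so P(gold|gold moved) = 7/12
If silver transferred: Urn II has 6 gold of 12, so P(gold|silver moved) = 1/2
By total probability: P(gold) = 7/8*7/12 + 1/8*1/2 = 55/96

55/96


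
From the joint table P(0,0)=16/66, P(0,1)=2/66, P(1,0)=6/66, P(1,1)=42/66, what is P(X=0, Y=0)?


Read from table: P(X=0, Y=0) = 16/66 = 8/33

8/33


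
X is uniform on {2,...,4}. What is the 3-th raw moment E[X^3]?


E[X^3] = (1/3) * sum(x^3 for x=2..4)
= 99/3 = 33

33


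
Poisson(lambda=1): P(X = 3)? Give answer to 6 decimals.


P(X=3) = e^(-1) * 1^3 / 3!
≈ 0.3678794412 * 1 / 6
≈ 0.061313

0.061313


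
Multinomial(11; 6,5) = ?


11! = 39916800
Denominator: 6!=720 * 5!=120
Coefficient = 39916800 / 86400 = 462

462


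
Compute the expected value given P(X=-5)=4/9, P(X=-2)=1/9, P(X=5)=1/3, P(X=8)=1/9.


E[X] = sum(x * P(x))
= -5*4/9 - 2*1/9 + 5*1/3 + 8*1/9
= 1/9

1/9


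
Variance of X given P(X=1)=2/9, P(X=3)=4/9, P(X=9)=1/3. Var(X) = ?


E[X] = 41/9, E[X^2] = 281/9
Var(X) = E[X^2] - (E[X])^2 = 281/9 - (41/9)^2 = 848/81

848/81


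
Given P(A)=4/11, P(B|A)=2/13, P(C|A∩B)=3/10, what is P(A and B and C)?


P(A∩B∩C) = P(A) * P(B|A) * P(C|A∩B)
= 4/11 * 2/13 * 3/10
= 8/143 * 3/10 = 12/715

12/715


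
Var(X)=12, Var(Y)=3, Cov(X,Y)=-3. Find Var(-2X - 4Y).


Var(-2X - 4Y) = (-2)^2*Var(X) + (-4)^2*Var(Y) + 2*(-2)*(-4)*Cov(X,Y)
= 4*12 + 16*3 + 16*(-3)
= 48 + 48 - 48 = 48

48


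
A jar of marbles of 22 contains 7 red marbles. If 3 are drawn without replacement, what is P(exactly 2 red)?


P(X=2) = C(7,2)*C(15,1) / C(22,3)
= 21*15 / 1540
= 315/1540 = 9/44

9/44


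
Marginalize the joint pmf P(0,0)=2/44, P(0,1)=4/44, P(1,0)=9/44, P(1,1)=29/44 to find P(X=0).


P(X=0) = P(0,0)+P(0,1) = 2/44 + 4/44 = 6/44 = 3/22

3/22


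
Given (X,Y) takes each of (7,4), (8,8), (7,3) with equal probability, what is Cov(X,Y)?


E[X]=22/3, E[Y]=5, E[XY]=113/3
Cov(X,Y) = E[XY] - E[X]E[Y] = 113/3 - 22/3*5 = 1

1


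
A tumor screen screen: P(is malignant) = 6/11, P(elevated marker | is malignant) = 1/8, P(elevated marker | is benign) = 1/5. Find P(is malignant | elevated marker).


P(A) = P(A|B)P(B) + P(A|B')P(B') = 1/8*6/11 + 1/5*5/11 = 7/44
P(B|A) = P(A|B)P(B)/P(A) = (3/44)/(7/44) = 3/7

3/7


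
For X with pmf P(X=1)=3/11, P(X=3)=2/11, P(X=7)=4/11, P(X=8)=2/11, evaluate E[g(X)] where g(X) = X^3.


E[X^3] = sum(g(x)*P(x))
= 1*3/11 + 27*2/11 + 343*4/11 + 512*2/11
= 223

223


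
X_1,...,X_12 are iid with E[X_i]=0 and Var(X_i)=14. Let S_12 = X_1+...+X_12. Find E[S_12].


E[S_n] = n*E[X_1] = 12*0 = 0

0


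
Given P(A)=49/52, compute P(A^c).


P(A') = 1 - P(A) = 1 - 49/52 = 3/52

3/52


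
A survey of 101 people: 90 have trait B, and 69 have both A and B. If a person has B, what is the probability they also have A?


P(A|B) = P(A∩B)/P(B) = (69/101)/(90/101) = 69/90 = 23/30

23/30


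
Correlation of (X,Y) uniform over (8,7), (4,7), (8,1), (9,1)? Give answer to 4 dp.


Cov(X,Y) = -3.7500, Var(X) = 3.6875, Var(Y) = 9.0000
rho = Cov/(sqrt(VarX)*sqrt(VarY)) = -0.6509

-0.6509


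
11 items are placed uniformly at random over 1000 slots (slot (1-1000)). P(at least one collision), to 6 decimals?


P(all different) = prod((1000-i)/1000 for i=0..10) = 0.946302
P(at least one match) = 1 - 0.946302 = 0.053698

0.053698


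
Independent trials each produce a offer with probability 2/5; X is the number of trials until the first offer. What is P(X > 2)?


P(X > 2) = P(first 2 trials all fail) = (1-p)^2 = (3/5)^2 = 9/25

9/25


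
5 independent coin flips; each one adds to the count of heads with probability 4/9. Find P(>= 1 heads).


P(at least one) = 1 - P(none)
P(none) = (1 - 4/9)^5 = (5/9)^5 = 3125/59049
P(at least one) = 1 - 3125/59049 = 55924/59049

55924/59049


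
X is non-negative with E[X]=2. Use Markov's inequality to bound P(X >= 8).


Markov: P(X >= a) <= E[X]/a
P(X >= 8) <= 2/8 = 1/4

1/4


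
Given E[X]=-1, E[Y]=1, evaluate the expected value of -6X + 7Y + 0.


E[-6X + 7Y + 0] = -6*E[X] + 7*E[Y] + 0
= (-6)*(-1) + (7)*(1) + (0)
= 6 + 7 + 0 = 13

13


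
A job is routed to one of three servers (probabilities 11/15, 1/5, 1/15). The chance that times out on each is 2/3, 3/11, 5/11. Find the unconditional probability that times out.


P(A) = P(A|B1)P(B1) + P(A|B2)P(B2) + P(A|B3)P(B3)
= 2/3*11/15 + 3/11*1/5 + 5/11*1/15
= 22/45 + 3/55 + 1/33 = 284/495

284/495


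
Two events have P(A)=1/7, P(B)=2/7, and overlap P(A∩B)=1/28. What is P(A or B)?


P(A∪B) = P(A) + P(B) - P(A∩B)
= 1/7 + 2/7 - 1/28 = 11/28

11/28


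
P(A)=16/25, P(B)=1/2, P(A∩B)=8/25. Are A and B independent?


P(A)*P(B) = 16/25*1/2 = 8/25
P(A∩B) = 8/25, which equals P(A)P(B), so independent

Yes, A and B are independent


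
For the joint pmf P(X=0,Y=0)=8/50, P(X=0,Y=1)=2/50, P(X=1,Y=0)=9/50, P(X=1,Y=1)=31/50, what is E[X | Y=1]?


P(Y=1) = 33/50
E[X|Y=1] = (0*2 + 1*31)/33 = 31/33

31/33


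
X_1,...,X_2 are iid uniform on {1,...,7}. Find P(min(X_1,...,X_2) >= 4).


P(min >= 4) = P(all X_i >= 4) = (P(X_1 >= 4))^2
= (4/7)^2 = 16/49

16/49


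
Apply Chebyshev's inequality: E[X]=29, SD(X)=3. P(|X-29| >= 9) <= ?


k = 9/3 = 3
Chebyshev: P(|X-mu| >= k*sigma) <= 1/k^2 = 1/3^2 = 1/9

1/9


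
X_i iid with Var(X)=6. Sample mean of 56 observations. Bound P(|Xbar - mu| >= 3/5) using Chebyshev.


Var(Xbar) = Var(X)/n = 6/56
Chebyshev: P(|Xbar-mu| >= 3/5) <= Var(Xbar)/(3/5)^2 = (3/28)/(9/25) = 25/84

25/84


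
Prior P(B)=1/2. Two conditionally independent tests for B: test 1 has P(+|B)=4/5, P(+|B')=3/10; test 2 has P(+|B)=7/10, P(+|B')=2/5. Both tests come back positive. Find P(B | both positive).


After test 1: P(+) = 4/5*1/2 + 3/10*1/2 = 11/20
P(B|+) = (2/5)/(11/20) = 8/11
After test 2 (use post1 as new prior): P(+) = 7/10*8/11 + 2/5*3/11 = 34/55
P(B|+,+) = (28/55)/(34/55) = 14/17

14/17


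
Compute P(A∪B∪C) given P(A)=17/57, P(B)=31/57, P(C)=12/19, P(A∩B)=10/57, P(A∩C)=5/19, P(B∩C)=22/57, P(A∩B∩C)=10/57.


P(A∪B∪C) = P(A)+P(B)+P(C) - P(AB)-P(AC)-P(BC) + P(ABC)
= 17/57+31/57+12/19 - 10/57-5/19-22/57 + 10/57
= 47/57

47/57


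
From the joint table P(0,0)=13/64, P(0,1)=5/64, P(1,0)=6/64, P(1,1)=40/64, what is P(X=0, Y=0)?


Read from table: P(X=0, Y=0) = 13/64

13/64


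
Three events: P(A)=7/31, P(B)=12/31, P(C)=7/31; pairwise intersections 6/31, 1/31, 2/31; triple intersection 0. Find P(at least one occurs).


P(A∪B∪C) = P(A)+P(B)+P(C) - P(AB)-P(AC)-P(BC) + P(ABC)
= 7/31+12/31+7/31 - 6/31-1/31-2/31 + 0
= 17/31

17/31


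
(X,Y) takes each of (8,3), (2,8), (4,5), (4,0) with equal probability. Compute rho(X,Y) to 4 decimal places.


Cov(X,Y) = -3.0000, Var(X) = 4.7500, Var(Y) = 8.5000
rho = Cov/(sqrt(VarX)*sqrt(VarY)) = -0.4721

-0.4721


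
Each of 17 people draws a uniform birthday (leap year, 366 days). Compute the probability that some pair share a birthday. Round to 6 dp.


P(all different) = prod((366-i)/366 for i=0..16) = 0.685712
P(at least one match) = 1 - 0.685712 = 0.314288

0.314288


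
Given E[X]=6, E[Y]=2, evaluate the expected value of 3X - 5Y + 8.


E[3X - 5Y + 8] = 3*E[X] - 5*E[Y] + 8
= (3)*(6) + (-5)*(2) + (8)
= 18 - 10 + 8 = 16

16


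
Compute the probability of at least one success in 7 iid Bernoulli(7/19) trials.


P(at least one) = 1 - P(none)
P(none) = (1 - 7/19)^7 = (12/19)^7 = 35831808/893871739
P(at least one) = 1 - 35831808/893871739 = 858039931/893871739

858039931/893871739


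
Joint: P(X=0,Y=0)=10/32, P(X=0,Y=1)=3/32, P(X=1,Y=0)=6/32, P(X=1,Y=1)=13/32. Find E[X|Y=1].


P(Y=1) = 16/32
E[X|Y=1] = (0*3 + 1*13)/16 = 13/16

13/16


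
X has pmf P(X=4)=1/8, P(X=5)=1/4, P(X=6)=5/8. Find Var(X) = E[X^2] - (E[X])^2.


E[X] = 11/2, E[X^2] = 123/4
Var(X) = E[X^2] - (E[X])^2 = 123/4 - (11/2)^2 = 1/2

1/2


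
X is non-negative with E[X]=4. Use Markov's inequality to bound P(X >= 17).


Markov: P(X >= a) <= E[X]/a
P(X >= 17) <= 4/17

4/17


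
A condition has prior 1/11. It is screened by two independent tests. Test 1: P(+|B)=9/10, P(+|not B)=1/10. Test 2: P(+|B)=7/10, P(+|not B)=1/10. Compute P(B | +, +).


After test 1: P(+) = 9/10*1/11 + 1/10*10/11 = 19/110
P(B|+) = (9/110)/(19/110) = 9/19
After test 2 (use post1 as new prior): P(+) = 7/10*9/19 + 1/10*10/19 = 73/190
P(B|+,+) = (63/190)/(73/190) = 63/73

63/73


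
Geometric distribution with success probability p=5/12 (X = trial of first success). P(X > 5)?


P(X > 5) = P(first 5 trials all fail) = (1-p)^5 = (7/12)^5 = 16807/248832

16807/248832


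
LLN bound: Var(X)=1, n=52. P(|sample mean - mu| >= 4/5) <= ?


Var(Xbar) = Var(X)/n = 1/52
Chebyshev: P(|Xbar-mu| >= 4/5) <= Var(Xbar)/(4/5)^2 = (1/52)/(16/25) = 25/832

25/832


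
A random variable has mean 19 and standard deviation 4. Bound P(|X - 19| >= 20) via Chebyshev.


k = 20/4 = 5
Chebyshev: P(|X-mu| >= k*sigma) <= 1/k^2 = 1/5^2 = 1/25

1/25


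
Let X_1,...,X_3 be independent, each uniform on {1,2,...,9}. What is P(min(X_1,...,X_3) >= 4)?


P(min >= 4) = P(all X_i >= 4) = (P(X_1 >= 4))^3
= (6/9)^3 = (2/3)^3 = 8/27

8/27


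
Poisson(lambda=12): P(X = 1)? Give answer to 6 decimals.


P(X=1) = e^(-12) * 12^1 / 1!
≈ 0.000006144212353 * 12 / 1
≈ 0.000074

0.000074


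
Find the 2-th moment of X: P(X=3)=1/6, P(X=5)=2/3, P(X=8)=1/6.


E[X^2] = sum(x^2 * P(x))
= 9*1/6 + 25*2/3 + 64*1/6
= 173/6

173/6


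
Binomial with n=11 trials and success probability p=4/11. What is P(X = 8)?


P(X=8) = C(11,8) * p^8 * (1-p)^3
= 165 * 65536/214358881 * 343/1331
= 337182720/25937424601

337182720/25937424601


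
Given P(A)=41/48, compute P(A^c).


P(A') = 1 - P(A) = 1 - 41/48 = 7/48

7/48


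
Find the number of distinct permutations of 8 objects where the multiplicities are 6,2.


8! = 40320
Denominator: 6!=720 * 2!=2
Coefficient = 40320 / 1440 = 28

28


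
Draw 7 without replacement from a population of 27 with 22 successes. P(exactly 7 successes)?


P(X=7) = C(22,7)*C(5,0) / C(27,7)
= 170544*1 / 888030
= 170544/888030 = 2584/13455

2584/13455


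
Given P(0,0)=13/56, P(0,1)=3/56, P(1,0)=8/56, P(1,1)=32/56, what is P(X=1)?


P(X=1) = P(1,0)+P(1,1) = 8/56 + 32/56 = 40/56 = 5/7

5/7


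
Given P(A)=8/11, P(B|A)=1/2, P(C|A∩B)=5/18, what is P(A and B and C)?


P(A∩B∩C) = P(A) * P(B|A) * P(C|A∩B)
= 8/11 * 1/2 * 5/18
= 4/11 * 5/18 = 10/99

10/99


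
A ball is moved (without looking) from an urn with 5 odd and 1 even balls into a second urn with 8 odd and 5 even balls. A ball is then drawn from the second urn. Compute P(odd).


P(transfer odd) = 5/6; P(transfer even) = 1/6
If odd transferred: Urn II has 9 odd of 14, so P(odd|odd moved) = 9/14
If even transferred: Urn II has 8 odd of 14, so P(odd|even moved) = 4/7
By total probability: P(odd) = 5/6*9/14 + 1/6*4/7 = 53/84

53/84


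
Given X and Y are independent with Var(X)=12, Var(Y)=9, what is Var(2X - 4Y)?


Independence => Cov(X,Y)=0
Var(2X - 4Y) = 2^2*Var(X) + (-4)^2*Var(Y)
= 4*12 + 16*9 = 192

192


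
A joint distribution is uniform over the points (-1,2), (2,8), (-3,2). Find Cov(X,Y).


E[X]=-2/3, E[Y]=4, E[XY]=8/3
Cov(X,Y) = E[XY] - E[X]E[Y] = 8/3 + 2/3*4 = 16/3

16/3


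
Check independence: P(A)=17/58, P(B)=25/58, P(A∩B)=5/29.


P(A)*P(B) = 17/58*25/58 = 425/3364
P(A∩B) = 5/29 != 425/3364, so not independent

No, A and B are not independent


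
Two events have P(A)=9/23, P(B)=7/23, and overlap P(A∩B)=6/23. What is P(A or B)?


P(A∪B) = P(A) + P(B) - P(A∩B)
= 9/23 + 7/23 - 6/23 = 10/23

10/23


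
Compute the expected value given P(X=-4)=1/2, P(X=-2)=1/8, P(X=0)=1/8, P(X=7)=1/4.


E[X] = sum(x * P(x))
= -4*1/2 - 2*1/8 + 0*1/8 + 7*1/4
= -1/2

-1/2


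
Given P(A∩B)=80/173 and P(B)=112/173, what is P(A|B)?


P(A|B) = P(A∩B)/P(B) = (80/173)/(112/173) = 80/112 = 5/7

5/7


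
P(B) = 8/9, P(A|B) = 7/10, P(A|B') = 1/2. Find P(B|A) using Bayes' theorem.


P(A) = P(A|B)P(B) + P(A|B')P(B') = 7/10*8/9 + 1/2*1/9 = 61/90
P(B|A) = P(A|B)P(B)/P(A) = (28/45)/(61/90) = 56/61

56/61


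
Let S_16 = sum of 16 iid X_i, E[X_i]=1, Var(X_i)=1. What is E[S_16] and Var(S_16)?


E[S_n] = n*mu = 16*1 = 16
Var(S_n) = n*sigma^2 = 16*1 = 16

E[S_16]=16, Var(S_16)=16


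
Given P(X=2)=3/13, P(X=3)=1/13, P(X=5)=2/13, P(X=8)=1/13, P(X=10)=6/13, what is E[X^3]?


E[X^3] = sum(g(x)*P(x))
= 8*3/13 + 27*1/13 + 125*2/13 + 512*1/13 + 1000*6/13
= 6813/13

6813/13


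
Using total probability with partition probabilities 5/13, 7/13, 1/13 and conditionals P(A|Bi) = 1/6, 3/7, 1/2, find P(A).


P(A) = P(A|B1)P(B1) + P(A|B2)P(B2) + P(A|B3)P(B3)
= 1/6*5/13 + 3/7*7/13 + 1/2*1/13
= 5/78 + 3/13 + 1/26 = 1/3

1/3


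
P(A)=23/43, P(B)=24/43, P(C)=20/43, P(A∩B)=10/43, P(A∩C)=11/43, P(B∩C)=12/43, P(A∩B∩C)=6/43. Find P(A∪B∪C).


P(A∪B∪C) = P(A)+P(B)+P(C) - P(AB)-P(AC)-P(BC) + P(ABC)
= 23/43+24/43+20/43 - 10/43-11/43-12/43 + 6/43
= 40/43

40/43


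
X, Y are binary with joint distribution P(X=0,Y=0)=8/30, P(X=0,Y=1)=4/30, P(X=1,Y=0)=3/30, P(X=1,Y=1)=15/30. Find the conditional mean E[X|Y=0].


P(Y=0) = 11/30
E[X|Y=0] = (0*8 + 1*3)/11 = 3/11

3/11


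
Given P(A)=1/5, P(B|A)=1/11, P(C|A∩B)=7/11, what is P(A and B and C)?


P(A∩B∩C) = P(A) * P(B|A) * P(C|A∩B)
= 1/5 * 1/11 * 7/11
= 1/55 * 7/11 = 7/605

7/605


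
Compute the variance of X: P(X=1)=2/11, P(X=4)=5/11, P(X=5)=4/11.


E[X] = 42/11, E[X^2] = 182/11
Var(X) = E[X^2] - (E[X])^2 = 182/11 - (42/11)^2 = 238/121

238/121


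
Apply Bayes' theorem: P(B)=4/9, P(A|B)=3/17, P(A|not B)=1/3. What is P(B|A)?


P(A) = P(A|B)P(B) + P(A|B')P(B') = 3/17*4/9 + 1/3*5/9 = 121/459
P(B|A) = P(A|B)P(B)/P(A) = (4/51)/(121/459) = 36/121

36/121


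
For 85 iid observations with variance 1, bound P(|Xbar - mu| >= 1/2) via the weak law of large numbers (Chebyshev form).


Var(Xbar) = Var(X)/n = 1/85
Chebyshev: P(|Xbar-mu| >= 1/2) <= Var(Xbar)/(1/2)^2 = (1/85)/(1/4) = 4/85

4/85


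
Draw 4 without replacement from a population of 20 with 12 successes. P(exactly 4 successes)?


P(X=4) = C(12,4)*C(8,0) / C(20,4)
= 495*1 / 4845
= 495/4845 = 33/323

33/323


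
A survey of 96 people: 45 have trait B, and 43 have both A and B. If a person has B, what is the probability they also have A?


P(A|B) = P(A∩B)/P(B) = (43/96)/(45/96) = 43/45

43/45


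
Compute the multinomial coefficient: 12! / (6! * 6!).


12! = 479001600
Denominator: 6!=720 * 6!=720
Coefficient = 479001600 / 518400 = 924

924


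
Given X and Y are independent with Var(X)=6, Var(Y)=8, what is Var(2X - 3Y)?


Independence => Cov(X,Y)=0
Var(2X - 3Y) = 2^2*Var(X) + (-3)^2*Var(Y)
= 4*6 + 9*8 = 96

96


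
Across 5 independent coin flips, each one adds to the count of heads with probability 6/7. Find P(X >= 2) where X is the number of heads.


P(X>=2) = P(X=2) + P(X=3) + P(X=4) + P(X=5)
= 360/16807 + 2160/16807 + 6480/16807 + 7776/16807
= 16776/16807

16776/16807


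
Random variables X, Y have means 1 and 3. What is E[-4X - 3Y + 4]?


E[-4X - 3Y + 4] = -4*E[X] - 3*E[Y] + 4
= (-4)*(1) + (-3)*(3) + (4)
= -4 - 9 + 4 = -9

-9


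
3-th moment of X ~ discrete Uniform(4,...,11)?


E[X^3] = (1/8) * sum(x^3 for x=4..11)
= 4320/8 = 540

540


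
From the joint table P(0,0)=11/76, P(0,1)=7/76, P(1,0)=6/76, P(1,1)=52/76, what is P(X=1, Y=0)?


Read from table: P(X=1, Y=0) = 6/76 = 3/38

3/38


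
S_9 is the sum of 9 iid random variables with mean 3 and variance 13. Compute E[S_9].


E[S_n] = n*E[X_1] = 9*3 = 27

27


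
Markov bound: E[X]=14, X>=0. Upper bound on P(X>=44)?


Markov: P(X >= a) <= E[X]/a
P(X >= 44) <= 14/44 = 7/22

7/22


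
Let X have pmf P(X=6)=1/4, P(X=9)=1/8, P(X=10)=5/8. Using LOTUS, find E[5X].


E[5X] = sum(g(x)*P(x))
= 30*1/4 + 45*1/8 + 50*5/8
= 355/8

355/8


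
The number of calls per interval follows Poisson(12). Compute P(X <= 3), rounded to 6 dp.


P(X<=3) = e^(-12)*12^0/0! + e^(-12)*12^1/1! + e^(-12)*12^2/2! + e^(-12)*12^3/3!
≈ 0.0000061442 + 0.0000737305 + 0.0004423833 + 0.0017695332
= 0.0022917912
≈ 0.002292

0.002292


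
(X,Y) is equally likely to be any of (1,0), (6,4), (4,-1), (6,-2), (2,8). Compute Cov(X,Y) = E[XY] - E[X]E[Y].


E[X]=19/5, E[Y]=9/5, E[XY]=24/5
Cov(X,Y) = E[XY] - E[X]E[Y] = 24/5 - 19/5*9/5 = -51/25

-51/25


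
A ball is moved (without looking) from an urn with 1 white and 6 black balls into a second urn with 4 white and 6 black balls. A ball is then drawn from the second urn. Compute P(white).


P(transfer white) = 1/7; P(transfer black) = 6/7
If white transferred: Urn II has 5 white of 11, so P(white|white moved) = 5/11
If black transferred: Urn II has 4 white of 11, so P(white|black moved) = 4/11
By total probability: P(white) = 1/7*5/11 + 6/7*4/11 = 29/77

29/77


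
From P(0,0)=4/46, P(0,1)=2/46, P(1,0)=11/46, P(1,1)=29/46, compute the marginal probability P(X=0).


P(X=0) = P(0,0)+P(0,1) = 4/46 + 2/46 = 6/46 = 3/23

3/23


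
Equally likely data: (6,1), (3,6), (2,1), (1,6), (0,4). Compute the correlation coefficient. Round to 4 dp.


Cov(X,Y) = -2.2400, Var(X) = 4.2400, Var(Y) = 5.0400
rho = Cov/(sqrt(VarX)*sqrt(VarY)) = -0.4846

-0.4846


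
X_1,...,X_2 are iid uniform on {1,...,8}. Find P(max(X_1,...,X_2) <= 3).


P(max <= 3) = P(all X_i <= 3) = (P(X_1 <= 3))^2
= (3/8)^2 = 9/64

9/64


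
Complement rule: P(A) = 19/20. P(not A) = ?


P(A') = 1 - P(A) = 1 - 19/20 = 1/20

1/20


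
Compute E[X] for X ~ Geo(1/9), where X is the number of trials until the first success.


For geometric (trials until first success), E[X] = 1/p = 1/(1/9) = 9

9


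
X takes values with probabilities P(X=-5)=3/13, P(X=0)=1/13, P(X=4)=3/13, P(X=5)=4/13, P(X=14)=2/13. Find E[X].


E[X] = sum(x * P(x))
= -5*3/13 + 0*1/13 + 4*3/13 + 5*4/13 + 14*2/13
= 45/13

45/13


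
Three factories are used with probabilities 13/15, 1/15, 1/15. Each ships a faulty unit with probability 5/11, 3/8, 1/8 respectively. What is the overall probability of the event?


P(A) = P(A|B1)P(B1) + P(A|B2)P(B2) + P(A|B3)P(B3)
= 5/11*13/15 + 3/8*1/15 + 1/8*1/15
= 13/33 + 1/40 + 1/120 = 47/110

47/110


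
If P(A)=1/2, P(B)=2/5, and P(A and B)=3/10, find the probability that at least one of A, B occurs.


P(A∪B) = P(A) + P(B) - P(A∩B)
= 1/2 + 2/5 - 3/10 = 3/5

3/5


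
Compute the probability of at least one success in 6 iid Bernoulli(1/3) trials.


P(at least one) = 1 - P(none)
P(none) = (1 - 1/3)^6 = (2/3)^6 = 64/729
P(at least one) = 1 - 64/729 = 665/729

665/729


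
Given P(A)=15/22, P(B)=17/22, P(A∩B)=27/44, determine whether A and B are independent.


P(A)*P(B) = 15/22*17/22 = 255/484
P(A∩B) = 27/44 != 255/484, so not independent

No, A and B are not independent


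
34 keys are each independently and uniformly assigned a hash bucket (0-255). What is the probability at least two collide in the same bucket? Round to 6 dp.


P(all different) = prod((256-i)/256 for i=0..33) = 0.100884
P(at least one match) = 1 - 0.100884 = 0.899116

0.899116


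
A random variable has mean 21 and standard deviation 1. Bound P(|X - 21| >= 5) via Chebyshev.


k = 5/1 = 5
Chebyshev: P(|X-mu| >= k*sigma) <= 1/k^2 = 1/5^2 = 1/25

1/25


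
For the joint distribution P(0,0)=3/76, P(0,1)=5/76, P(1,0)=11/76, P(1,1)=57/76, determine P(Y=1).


P(Y=1) = P(0,1)+P(1,1) = 5/76 + 57/76 = 62/76 = 31/38

31/38


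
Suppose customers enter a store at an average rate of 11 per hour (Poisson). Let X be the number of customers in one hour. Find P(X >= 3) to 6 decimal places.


P(X>=3) = 1 - P(X<=2) = 1 - (e^(-11)*11^0/0! + e^(-11)*11^1/1! + e^(-11)*11^2/2!)
≈ 1 - (0.0000167017 + 0.0001837187 + 0.0010104529)
= 1 - 0.0012108733 = 0.9987891267
≈ 0.998789

0.998789
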